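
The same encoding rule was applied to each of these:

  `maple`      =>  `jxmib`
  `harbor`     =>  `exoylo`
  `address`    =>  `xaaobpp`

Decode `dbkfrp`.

genius

Compare letters: m→j is +23, a→x is +23, p→m is +23 — a constant shift. Every letter moves 23 places later in the alphabet, wrapping around z→a.
Decoding dbkfrp: d−23=g, b−23=e, k−23=n, f−23=i, r−23=u, p−23=s.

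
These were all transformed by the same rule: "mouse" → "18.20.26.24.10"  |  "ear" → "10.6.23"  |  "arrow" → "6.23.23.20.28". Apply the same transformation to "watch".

28.6.25.8.13

m is letter #13 and maps to 18: an offset of 5. Each letter is replaced by its alphabet position (a=1..z=26) + 5.
On watch: w=23→28, a=1→6, t=20→25, c=3→8, h=8→13.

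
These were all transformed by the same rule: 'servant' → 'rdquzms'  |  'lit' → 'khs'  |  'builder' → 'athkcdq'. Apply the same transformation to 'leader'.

kdzcdq

Compare letters: s→r is +25, e→d is +25, r→q is +25 — a constant shift. It's a constant shift of +25 (ROT25).
For leader: l+25=k, e+25=d, a+25=z, d+25=c, e+25=d, r+25=q.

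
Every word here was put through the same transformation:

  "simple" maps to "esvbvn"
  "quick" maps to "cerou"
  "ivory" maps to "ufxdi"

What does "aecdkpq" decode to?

Shifts by position in simple: pos 0: s→e (+12), pos 1: i→s (+10), pos 2: m→v (+9), pos 3: p→b (+12), pos 4: l→v (+10), pos 5: e→n (+9) — repeating every 3. A repeating key of period 3 is used — shifts +12, +10, +9 over and over.
Decoding aecdkpq: a−12=o, e−10=u, c−9=t, d−12=r, k−10=a, p−9=g, q−12=e.

outrage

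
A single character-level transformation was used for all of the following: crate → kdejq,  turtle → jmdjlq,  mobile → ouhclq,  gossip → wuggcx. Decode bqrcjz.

This is an affine cipher: with a=0,…,z=25, each position x becomes (3x+4) mod 26.
Decoding bqrcjz: b(1)→9·(1−4)≡25=z; q(16)→9·(16−4)≡4=e; r(17)→9·(17−4)≡13=n; c(2)→9·(2−4)≡8=i; j(9)→9·(9−4)≡19=t; z(25)→9·(25−4)≡7=h (all mod 26).

zenith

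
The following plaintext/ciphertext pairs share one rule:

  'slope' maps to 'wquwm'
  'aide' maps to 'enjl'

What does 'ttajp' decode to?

In slope: s→w is +4, l→q is +5, o→u is +6, p→w is +7 — the shift increases by 1 each position. Letter i (0-indexed) is shifted by i+4, so successive shifts are 4, 5, 6, ….
Reversing it on ttajp: t−4=p, t−5=o, a−6=u, j−7=c, p−8=h.

pouch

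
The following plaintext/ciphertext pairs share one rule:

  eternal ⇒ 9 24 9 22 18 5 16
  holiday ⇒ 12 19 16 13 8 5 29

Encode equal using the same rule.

9 21 25 5 16

e is letter #5 and maps to 9: an offset of 4. Each letter is replaced by its alphabet position (a=1..z=26) + 4.
Applying it to equal: e=5→9, q=17→21, u=21→25, a=1→5, l=12→16.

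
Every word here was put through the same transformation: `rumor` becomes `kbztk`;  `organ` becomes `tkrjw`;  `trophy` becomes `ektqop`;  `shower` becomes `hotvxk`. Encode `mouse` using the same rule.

This is an affine cipher: with a=0,…,z=25, each position x becomes (23x+9) mod 26.
Applying it to mouse: m(12)→23·12+9≡25=z; o(14)→23·14+9≡19=t; u(20)→23·20+9≡1=b; s(18)→23·18+9≡7=h; e(4)→23·4+9≡23=x (all mod 26).

ztbhx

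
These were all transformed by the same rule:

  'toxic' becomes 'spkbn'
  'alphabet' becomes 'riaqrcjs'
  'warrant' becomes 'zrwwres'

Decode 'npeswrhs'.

contrast

Treating letters as 0–25, the rule is x ↦ 11x + 17 (mod 26).
Reversing it on npeswrhs: n(13)→19·(13−17)≡2=c; p(15)→19·(15−17)≡14=o; e(4)→19·(4−17)≡13=n; s(18)→19·(18−17)≡19=t; w(22)→19·(22−17)≡17=r; r(17)→19·(17−17)≡0=a; h(7)→19·(7−17)≡18=s; s(18)→19·(18−17)≡19=t (all mod 26).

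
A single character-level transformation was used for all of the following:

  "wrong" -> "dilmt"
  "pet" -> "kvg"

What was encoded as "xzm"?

Each pair mirrors across the alphabet (w↔d, r↔i, o↔l): positions sum to 25. Letters are reflected about the middle of the alphabet (position → 25−position): Atbash.
Undoing it on xzm: x↔c, z↔a, m↔n.

can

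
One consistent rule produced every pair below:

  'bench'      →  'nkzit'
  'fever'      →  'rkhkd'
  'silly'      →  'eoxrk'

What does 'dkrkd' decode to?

Shifts by position in bench: pos 0: b→n (+12), pos 1: e→k (+6), pos 2: n→z (+12), pos 3: c→i (+6) — repeating every 2. It's a Vigenère-style cipher with numeric key [12,6]: position i shifts by key[i mod 2].
Reversing it on dkrkd: d−12=r, k−6=e, r−12=f, k−6=e, d−12=r.

refer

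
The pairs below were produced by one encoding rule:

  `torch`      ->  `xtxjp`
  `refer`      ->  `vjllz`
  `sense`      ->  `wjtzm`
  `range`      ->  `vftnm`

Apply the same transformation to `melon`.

In torch: t→x is +4, o→t is +5, r→x is +6, c→j is +7 — the shift increases by 1 each position. Letter i (0-indexed) is shifted by i+4, so successive shifts are 4, 5, 6, ….
On melon: m+4=q, e+5=j, l+6=r, o+7=v, n+8=v.

qjrvv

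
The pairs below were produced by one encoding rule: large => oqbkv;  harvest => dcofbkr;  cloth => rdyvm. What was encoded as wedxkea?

quantum

The output letters match the input read backwards, each shifted +10: large reversed is egral. The word is reversed, then every letter is shifted forward by 10.
Undoing it on wedxkea: shift back: w−10=m, e−10=u, d−10=t, x−10=n, k−10=a, e−10=u, a−10=q → mutnauq; then reverse → quantum.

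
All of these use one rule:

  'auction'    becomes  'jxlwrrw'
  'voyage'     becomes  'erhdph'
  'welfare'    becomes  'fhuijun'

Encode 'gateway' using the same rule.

Shifts by position in auction: pos 0: a→j (+9), pos 1: u→x (+3), pos 2: c→l (+9), pos 3: t→w (+3) — repeating every 2. It's a Vigenère-style cipher with numeric key [9,3]: position i shifts by key[i mod 2].
On gateway: g+9=p, a+3=d, t+9=c, e+3=h, w+9=f, a+3=d, y+9=h.

pdchfdh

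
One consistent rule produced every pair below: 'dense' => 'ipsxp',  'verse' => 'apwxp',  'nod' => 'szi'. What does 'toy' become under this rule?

Two shifts are in play — +11 for a/e/i/o/u, +5 for every other letter.
Applying it to toy: t(cons)+5=y, o(vowel)+11=z, y(cons)+5=d.

yzd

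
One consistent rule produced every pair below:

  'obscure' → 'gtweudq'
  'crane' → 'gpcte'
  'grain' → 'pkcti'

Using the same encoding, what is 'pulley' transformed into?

The output letters match the input read backwards, each shifted +2: obscure reversed is erucsbo. Two steps: reverse the string, then apply a Caesar shift of +2.
For pulley: reverse → yellup; then shift: y+2=a, e+2=g, l+2=n, l+2=n, u+2=w, p+2=r.

agnnwr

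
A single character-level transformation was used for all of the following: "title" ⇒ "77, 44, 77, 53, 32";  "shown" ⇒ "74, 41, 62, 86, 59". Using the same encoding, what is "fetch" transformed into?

35, 32, 77, 26, 41

t(#20)→77 and i(#9)→44: differences scale by 3, so n = 3·pos + 17. Each letter becomes 3×(its alphabet position, a=1..z=26) + 17.
On fetch: f=6→35, e=5→32, t=20→77, c=3→26, h=8→41.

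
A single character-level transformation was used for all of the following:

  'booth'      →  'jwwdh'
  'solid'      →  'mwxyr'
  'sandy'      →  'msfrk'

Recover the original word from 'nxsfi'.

plane

b(1)→j(9) and o(14)→w(22) fit y≡17x+18 (mod 26); the inverse of 17 mod 26 is 23. This is an affine cipher: with a=0,…,z=25, each position x becomes (17x+18) mod 26.
Decoding nxsfi: n(13)→23·(13−18)≡15=p; x(23)→23·(23−18)≡11=l; s(18)→23·(18−18)≡0=a; f(5)→23·(5−18)≡13=n; i(8)→23·(8−18)≡4=e (all mod 26).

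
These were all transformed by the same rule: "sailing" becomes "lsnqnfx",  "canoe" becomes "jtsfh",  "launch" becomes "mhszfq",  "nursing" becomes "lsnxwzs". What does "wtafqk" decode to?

The output letters match the input read backwards, each shifted +5: sailing reversed is gnilias. The word is reversed, then every letter is shifted forward by 5.
Undoing it on wtafqk: shift back: w−5=r, t−5=o, a−5=v, f−5=a, q−5=l, k−5=f → rovalf; then reverse → flavor.

flavor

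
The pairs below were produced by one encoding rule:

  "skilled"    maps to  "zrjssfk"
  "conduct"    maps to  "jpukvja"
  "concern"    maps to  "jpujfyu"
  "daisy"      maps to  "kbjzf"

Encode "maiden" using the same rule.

The shift depends on letter class: consonant s→z is +7, but vowel i→j is +1. Vowels shift forward by 1 and consonants shift forward by 7.
On maiden: m(cons)+7=t, a(vowel)+1=b, i(vowel)+1=j, d(cons)+7=k, e(vowel)+1=f, n(cons)+7=u.

tbjkfu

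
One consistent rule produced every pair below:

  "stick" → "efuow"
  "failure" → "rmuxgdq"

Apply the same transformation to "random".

dmzpay

Every letter moves 12 places later in the alphabet, wrapping around z→a.
For random: r+12=d, a+12=m, n+12=z, d+12=p, o+12=a, m+12=y.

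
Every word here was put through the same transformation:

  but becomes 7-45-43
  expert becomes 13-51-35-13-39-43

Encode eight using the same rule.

b(#2)→7 and u(#21)→45: differences scale by 2, so n = 2·pos + 3. The formula is n = 2×(alphabet index, a=1) + 3.
On eight: e=5→13, i=9→21, g=7→17, h=8→19, t=20→43.

13-21-17-19-43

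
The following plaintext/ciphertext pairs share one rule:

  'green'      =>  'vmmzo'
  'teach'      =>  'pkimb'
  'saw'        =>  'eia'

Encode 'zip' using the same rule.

xqh

The output letters match the input read backwards, each shifted +8: green reversed is neerg. Read the word backwards and shift each letter +8.
For zip: reverse → piz; then shift: p+8=x, i+8=q, z+8=h.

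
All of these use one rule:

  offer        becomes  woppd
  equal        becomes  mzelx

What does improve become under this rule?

In offer: o→w is +8, f→o is +9, f→p is +10, e→p is +11 — the shift increases by 1 each position. Letter i (0-indexed) is shifted by i+8, so successive shifts are 8, 9, 10, ….
For improve: i+8=q, m+9=v, p+10=z, r+11=c, o+12=a, v+13=i, e+14=s.

qvzcais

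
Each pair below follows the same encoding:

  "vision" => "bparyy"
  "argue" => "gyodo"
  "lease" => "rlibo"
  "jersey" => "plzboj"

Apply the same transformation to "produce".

In vision: v→b is +6, i→p is +7, s→a is +8, i→r is +9 — the shift increases by 1 each position. Letter i (0-indexed) is shifted by i+6, so successive shifts are 6, 7, 8, ….
Applying it to produce: p+6=v, r+7=y, o+8=w, d+9=m, u+10=e, c+11=n, e+12=q.

vywmenq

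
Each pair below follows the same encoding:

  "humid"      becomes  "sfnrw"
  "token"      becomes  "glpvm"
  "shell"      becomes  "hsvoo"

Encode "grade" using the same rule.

Each pair mirrors across the alphabet (h↔s, u↔f, m↔n): positions sum to 25. Letters are reflected about the middle of the alphabet (position → 25−position): Atbash.
On grade: g↔t, r↔i, a↔z, d↔w, e↔v.

tizwv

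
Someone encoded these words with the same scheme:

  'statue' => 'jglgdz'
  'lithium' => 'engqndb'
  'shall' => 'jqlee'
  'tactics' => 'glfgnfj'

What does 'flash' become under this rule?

Each letter's alphabet position (a=0..z=25) is mapped through 23·x+11 mod 26 — an affine cipher.
On flash: f(5)→23·5+11≡22=w; l(11)→23·11+11≡4=e; a(0)→23·0+11≡11=l; s(18)→23·18+11≡9=j; h(7)→23·7+11≡16=q (all mod 26).

weljq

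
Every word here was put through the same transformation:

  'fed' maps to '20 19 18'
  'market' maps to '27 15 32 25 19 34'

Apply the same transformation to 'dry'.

f is letter #6 and maps to 20: an offset of 14. The number is (letter's place in the alphabet, a=1) + 14.
For dry: d=4→18, r=18→32, y=25→39.

18 32 39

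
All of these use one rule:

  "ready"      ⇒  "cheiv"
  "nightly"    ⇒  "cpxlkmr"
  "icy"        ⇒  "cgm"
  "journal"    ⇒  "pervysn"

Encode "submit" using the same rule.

The output letters match the input read backwards, each shifted +4: ready reversed is ydaer. Read the word backwards and shift each letter +4.
Applying it to submit: reverse → timbus; then shift: t+4=x, i+4=m, m+4=q, b+4=f, u+4=y, s+4=w.

xmqfyw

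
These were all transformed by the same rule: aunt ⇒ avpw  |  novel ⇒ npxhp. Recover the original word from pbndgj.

In aunt: a→a is +0, u→v is +1, n→p is +2, t→w is +3 — the shift increases by 1 each position. The shift increases by 1 at each position, starting from +0: 0, 1, 2, ….
Reversing it on pbndgj: p−0=p, b−1=a, n−2=l, d−3=a, g−4=c, j−5=e.

palace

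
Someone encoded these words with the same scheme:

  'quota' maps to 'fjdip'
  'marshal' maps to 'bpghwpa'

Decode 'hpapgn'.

Compare letters: q→f is +15, u→j is +15, o→d is +15 — a constant shift. Each letter is shifted forward by 15 in the alphabet (a Caesar shift of +15).
Decoding hpapgn: h−15=s, p−15=a, a−15=l, p−15=a, g−15=r, n−15=y.

salary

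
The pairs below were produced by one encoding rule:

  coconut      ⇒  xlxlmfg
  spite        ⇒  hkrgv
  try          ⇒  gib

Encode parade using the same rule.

kzizwv

Each pair mirrors across the alphabet (c↔x, o↔l, c↔x): positions sum to 25. Each letter is replaced by its mirror in the alphabet: a↔z, b↔y, c↔x, and so on (the Atbash cipher).
On parade: p↔k, a↔z, r↔i, a↔z, d↔w, e↔v.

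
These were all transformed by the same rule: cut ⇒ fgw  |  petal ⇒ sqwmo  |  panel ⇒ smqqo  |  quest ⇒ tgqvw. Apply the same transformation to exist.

The shift depends on letter class: consonant c→f is +3, but vowel u→g is +12. Two shifts are in play — +12 for a/e/i/o/u, +3 for every other letter.
On exist: e(vowel)+12=q, x(cons)+3=a, i(vowel)+12=u, s(cons)+3=v, t(cons)+3=w.

qauvw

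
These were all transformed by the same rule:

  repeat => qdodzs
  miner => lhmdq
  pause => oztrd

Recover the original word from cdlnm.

demon

Every letter moves 25 places later in the alphabet, wrapping around z→a.
Reversing it on cdlnm: c−25=d, d−25=e, l−25=m, n−25=o, m−25=n.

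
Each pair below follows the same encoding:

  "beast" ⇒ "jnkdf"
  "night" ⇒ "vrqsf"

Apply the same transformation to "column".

kxvfya

Letter i (0-indexed) is shifted by i+8, so successive shifts are 8, 9, 10, ….
Applying it to column: c+8=k, o+9=x, l+10=v, u+11=f, m+12=y, n+13=a.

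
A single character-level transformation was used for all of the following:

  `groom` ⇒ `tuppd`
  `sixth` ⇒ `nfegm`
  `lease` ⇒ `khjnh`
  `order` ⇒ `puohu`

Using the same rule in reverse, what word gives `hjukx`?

early

g(6)→t(19) and r(17)→u(20) fit y≡19x+9 (mod 26); the inverse of 19 mod 26 is 11. This is an affine cipher: with a=0,…,z=25, each position x becomes (19x+9) mod 26.
Reversing it on hjukx: h(7)→11·(7−9)≡4=e; j(9)→11·(9−9)≡0=a; u(20)→11·(20−9)≡17=r; k(10)→11·(10−9)≡11=l; x(23)→11·(23−9)≡24=y (all mod 26).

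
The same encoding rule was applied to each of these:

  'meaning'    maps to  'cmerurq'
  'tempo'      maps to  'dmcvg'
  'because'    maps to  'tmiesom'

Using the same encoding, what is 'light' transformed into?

nuqfd

m(12)→c(2) and e(4)→m(12) fit y≡15x+4 (mod 26); the inverse of 15 mod 26 is 7. Treating letters as 0–25, the rule is x ↦ 15x + 4 (mod 26).
On light: l(11)→15·11+4≡13=n; i(8)→15·8+4≡20=u; g(6)→15·6+4≡16=q; h(7)→15·7+4≡5=f; t(19)→15·19+4≡3=d (all mod 26).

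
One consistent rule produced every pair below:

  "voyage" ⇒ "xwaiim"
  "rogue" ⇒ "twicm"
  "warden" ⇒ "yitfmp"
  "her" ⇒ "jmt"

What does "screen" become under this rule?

uetmmp

The shift depends on letter class: consonant v→x is +2, but vowel o→w is +8. Two shifts are in play — +8 for a/e/i/o/u, +2 for every other letter.
For screen: s(cons)+2=u, c(cons)+2=e, r(cons)+2=t, e(vowel)+8=m, e(vowel)+8=m, n(cons)+2=p.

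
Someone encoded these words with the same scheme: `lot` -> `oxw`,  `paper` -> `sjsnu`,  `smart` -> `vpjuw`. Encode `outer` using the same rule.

The shift depends on letter class: consonant l→o is +3, but vowel o→x is +9. The rule splits by letter class: vowels +9, consonants +3.
Applying it to outer: o(vowel)+9=x, u(vowel)+9=d, t(cons)+3=w, e(vowel)+9=n, r(cons)+3=u.

xdwnu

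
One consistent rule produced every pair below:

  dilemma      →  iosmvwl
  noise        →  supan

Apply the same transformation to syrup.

In dilemma: d→i is +5, i→o is +6, l→s is +7, e→m is +8 — the shift increases by 1 each position. Each letter shifts forward by (position + 5), i.e. 5, 6, 7, … — the shift grows by one for each successive letter.
Applying it to syrup: s+5=x, y+6=e, r+7=y, u+8=c, p+9=y.

xeycy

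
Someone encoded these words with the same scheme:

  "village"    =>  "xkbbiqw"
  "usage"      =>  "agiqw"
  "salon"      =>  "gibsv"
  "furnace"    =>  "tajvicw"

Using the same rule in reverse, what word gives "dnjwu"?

v(21)→x(23) and i(8)→k(10) fit y≡23x+8 (mod 26); the inverse of 23 mod 26 is 17. Treating letters as 0–25, the rule is x ↦ 23x + 8 (mod 26).
Undoing it on dnjwu: d(3)→17·(3−8)≡19=t; n(13)→17·(13−8)≡7=h; j(9)→17·(9−8)≡17=r; w(22)→17·(22−8)≡4=e; u(20)→17·(20−8)≡22=w (all mod 26).

threw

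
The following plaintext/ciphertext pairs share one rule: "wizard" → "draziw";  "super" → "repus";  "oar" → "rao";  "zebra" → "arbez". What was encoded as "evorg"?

grove

The output letters match the input read backwards: wizard reversed is draziw. The word is simply reversed.
Reversing it on evorg: then reverse → grove.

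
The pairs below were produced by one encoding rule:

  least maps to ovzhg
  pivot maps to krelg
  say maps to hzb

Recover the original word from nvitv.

merge

Each pair mirrors across the alphabet (l↔o, e↔v, a↔z): positions sum to 25. Each letter is replaced by its mirror in the alphabet: a↔z, b↔y, c↔x, and so on (the Atbash cipher).
Reversing it on nvitv: n↔m, v↔e, i↔r, t↔g, v↔e.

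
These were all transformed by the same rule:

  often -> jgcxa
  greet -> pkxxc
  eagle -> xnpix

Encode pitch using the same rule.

shcfy

o(14)→j(9) and f(5)→g(6) fit y≡9x+13 (mod 26); the inverse of 9 mod 26 is 3. This is an affine cipher: with a=0,…,z=25, each position x becomes (9x+13) mod 26.
For pitch: p(15)→9·15+13≡18=s; i(8)→9·8+13≡7=h; t(19)→9·19+13≡2=c; c(2)→9·2+13≡5=f; h(7)→9·7+13≡24=y (all mod 26).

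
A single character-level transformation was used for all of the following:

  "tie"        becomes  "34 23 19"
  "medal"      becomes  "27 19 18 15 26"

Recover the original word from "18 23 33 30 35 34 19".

Letters become their 1-based position plus 14 (so a→15, b→16, …).
Undoing it on 18 23 33 30 35 34 19: 18→(18−14)÷1=4=d, 23→(23−14)÷1=9=i, 33→(33−14)÷1=19=s, 30→(30−14)÷1=16=p, 35→(35−14)÷1=21=u, 34→(34−14)÷1=20=t, 19→(19−14)÷1=5=e.

dispute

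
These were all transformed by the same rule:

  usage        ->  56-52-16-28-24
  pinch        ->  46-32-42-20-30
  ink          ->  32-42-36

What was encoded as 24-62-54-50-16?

extra

u(#21)→56 and s(#19)→52: differences scale by 2, so n = 2·pos + 14. Each letter becomes 2×(its alphabet position, a=1..z=26) + 14.
Reversing it on 24-62-54-50-16: 24→(24−14)÷2=5=e, 62→(62−14)÷2=24=x, 54→(54−14)÷2=20=t, 50→(50−14)÷2=18=r, 16→(16−14)÷2=1=a.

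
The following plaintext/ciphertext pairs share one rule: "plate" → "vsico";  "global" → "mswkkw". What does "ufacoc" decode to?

Letter i (0-indexed) is shifted by i+6, so successive shifts are 6, 7, 8, ….
Reversing it on ufacoc: u−6=o, f−7=y, a−8=s, c−9=t, o−10=e, c−11=r.

oyster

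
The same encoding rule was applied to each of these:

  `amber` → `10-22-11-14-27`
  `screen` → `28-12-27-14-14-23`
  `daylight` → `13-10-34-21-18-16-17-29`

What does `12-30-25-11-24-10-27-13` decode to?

a is letter #1 and maps to 10: an offset of 9. Each letter is replaced by its alphabet position (a=1..z=26) + 9.
Decoding 12-30-25-11-24-10-27-13: 12→(12−9)÷1=3=c, 30→(30−9)÷1=21=u, 25→(25−9)÷1=16=p, 11→(11−9)÷1=2=b, 24→(24−9)÷1=15=o, 10→(10−9)÷1=1=a, 27→(27−9)÷1=18=r, 13→(13−9)÷1=4=d.

cupboard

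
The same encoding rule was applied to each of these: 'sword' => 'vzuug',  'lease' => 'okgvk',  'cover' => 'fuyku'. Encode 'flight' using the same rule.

The shift depends on letter class: consonant s→v is +3, but vowel o→u is +6. Two shifts are in play — +6 for a/e/i/o/u, +3 for every other letter.
On flight: f(cons)+3=i, l(cons)+3=o, i(vowel)+6=o, g(cons)+3=j, h(cons)+3=k, t(cons)+3=w.

ioojkw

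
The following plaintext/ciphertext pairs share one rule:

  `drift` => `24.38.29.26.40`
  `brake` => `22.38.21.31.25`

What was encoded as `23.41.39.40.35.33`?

custom

d is letter #4 and maps to 24: an offset of 20. Each letter is replaced by its alphabet position (a=1..z=26) + 20.
Decoding 23.41.39.40.35.33: 23→(23−20)÷1=3=c, 41→(41−20)÷1=21=u, 39→(39−20)÷1=19=s, 40→(40−20)÷1=20=t, 35→(35−20)÷1=15=o, 33→(33−20)÷1=13=m.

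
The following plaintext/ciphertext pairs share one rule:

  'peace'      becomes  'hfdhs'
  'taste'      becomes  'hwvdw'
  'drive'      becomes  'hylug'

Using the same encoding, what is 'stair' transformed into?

uldwv

The output letters match the input read backwards, each shifted +3: peace reversed is ecaep. The word is reversed, then every letter is shifted forward by 3.
For stair: reverse → riats; then shift: r+3=u, i+3=l, a+3=d, t+3=w, s+3=v.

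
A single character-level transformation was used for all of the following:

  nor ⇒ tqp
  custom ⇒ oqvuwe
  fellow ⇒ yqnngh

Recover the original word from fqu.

sod

The output letters match the input read backwards, each shifted +2: nor reversed is ron. Two steps: reverse the string, then apply a Caesar shift of +2.
Undoing it on fqu: shift back: f−2=d, q−2=o, u−2=s → dos; then reverse → sod.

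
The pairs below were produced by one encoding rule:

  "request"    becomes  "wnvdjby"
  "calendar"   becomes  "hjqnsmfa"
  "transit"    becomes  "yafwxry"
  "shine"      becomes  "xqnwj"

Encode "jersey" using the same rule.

onwbjh

A repeating key of period 2 is used — shifts +5, +9 over and over.
On jersey: j+5=o, e+9=n, r+5=w, s+9=b, e+5=j, y+9=h.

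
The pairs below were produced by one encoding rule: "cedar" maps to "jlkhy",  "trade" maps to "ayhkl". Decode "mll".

fee

Compare letters: c→j is +7, e→l is +7, d→k is +7 — a constant shift. Every letter moves 7 places later in the alphabet, wrapping around z→a.
Undoing it on mll: m−7=f, l−7=e, l−7=e.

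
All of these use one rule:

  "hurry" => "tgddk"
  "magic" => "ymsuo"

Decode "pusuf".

Compare letters: h→t is +12, u→g is +12, r→d is +12 — a constant shift. Every letter moves 12 places later in the alphabet, wrapping around z→a.
Reversing it on pusuf: p−12=d, u−12=i, s−12=g, u−12=i, f−12=t.

digit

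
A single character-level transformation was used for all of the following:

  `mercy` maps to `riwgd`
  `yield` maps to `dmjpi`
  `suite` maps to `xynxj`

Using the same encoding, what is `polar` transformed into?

Shifts by position in mercy: pos 0: m→r (+5), pos 1: e→i (+4), pos 2: r→w (+5), pos 3: c→g (+4) — repeating every 2. It's a Vigenère-style cipher with numeric key [5,4]: position i shifts by key[i mod 2].
On polar: p+5=u, o+4=s, l+5=q, a+4=e, r+5=w.

usqew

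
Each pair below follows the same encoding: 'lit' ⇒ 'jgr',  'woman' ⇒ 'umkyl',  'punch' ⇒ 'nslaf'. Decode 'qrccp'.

Compare letters: l→j is +24, i→g is +24, t→r is +24 — a constant shift. Every letter moves 24 places later in the alphabet, wrapping around z→a.
Reversing it on qrccp: q−24=s, r−24=t, c−24=e, c−24=e, p−24=r.

steer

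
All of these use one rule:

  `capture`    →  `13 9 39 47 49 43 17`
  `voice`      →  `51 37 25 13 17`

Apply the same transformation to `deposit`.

15 17 39 37 45 25 47

c(#3)→13 and a(#1)→9: differences scale by 2, so n = 2·pos + 7. The formula is n = 2×(alphabet index, a=1) + 7.
Applying it to deposit: d=4→15, e=5→17, p=16→39, o=15→37, s=19→45, i=9→25, t=20→47.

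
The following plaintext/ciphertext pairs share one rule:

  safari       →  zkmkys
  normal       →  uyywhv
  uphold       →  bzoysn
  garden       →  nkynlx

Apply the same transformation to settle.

zoadso

Shifts by position in safari: pos 0: s→z (+7), pos 1: a→k (+10), pos 2: f→m (+7), pos 3: a→k (+10) — repeating every 2. It's a Vigenère-style cipher with numeric key [7,10]: position i shifts by key[i mod 2].
Applying it to settle: s+7=z, e+10=o, t+7=a, t+10=d, l+7=s, e+10=o.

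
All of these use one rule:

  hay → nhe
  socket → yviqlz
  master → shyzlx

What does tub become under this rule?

zbh

The shift depends on letter class: consonant h→n is +6, but vowel a→h is +7. The rule splits by letter class: vowels +7, consonants +6.
Applying it to tub: t(cons)+6=z, u(vowel)+7=b, b(cons)+6=h.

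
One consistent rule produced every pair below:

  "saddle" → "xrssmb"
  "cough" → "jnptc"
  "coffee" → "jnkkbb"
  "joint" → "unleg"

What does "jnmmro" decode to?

Treating letters as 0–25, the rule is x ↦ 9x + 17 (mod 26).
Reversing it on jnmmro: j(9)→3·(9−17)≡2=c; n(13)→3·(13−17)≡14=o; m(12)→3·(12−17)≡11=l; m(12)→3·(12−17)≡11=l; r(17)→3·(17−17)≡0=a; o(14)→3·(14−17)≡17=r (all mod 26).

collar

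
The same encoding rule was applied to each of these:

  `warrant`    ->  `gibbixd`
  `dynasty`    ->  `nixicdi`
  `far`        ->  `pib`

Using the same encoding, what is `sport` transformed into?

The rule splits by letter class: vowels +8, consonants +10.
On sport: s(cons)+10=c, p(cons)+10=z, o(vowel)+8=w, r(cons)+10=b, t(cons)+10=d.

czwbd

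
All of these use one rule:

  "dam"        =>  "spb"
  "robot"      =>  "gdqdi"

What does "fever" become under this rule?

Every letter moves 15 places later in the alphabet, wrapping around z→a.
Applying it to fever: f+15=u, e+15=t, v+15=k, e+15=t, r+15=g.

utktg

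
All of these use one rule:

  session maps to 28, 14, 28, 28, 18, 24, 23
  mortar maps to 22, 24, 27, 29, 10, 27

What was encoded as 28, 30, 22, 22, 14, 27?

summer

s is letter #19 and maps to 28: an offset of 9. Each letter is replaced by its alphabet position (a=1..z=26) + 9.
Decoding 28, 30, 22, 22, 14, 27: 28→(28−9)÷1=19=s, 30→(30−9)÷1=21=u, 22→(22−9)÷1=13=m, 22→(22−9)÷1=13=m, 14→(14−9)÷1=5=e, 27→(27−9)÷1=18=r.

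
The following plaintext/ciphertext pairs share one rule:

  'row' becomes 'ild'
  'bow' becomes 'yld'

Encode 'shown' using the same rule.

Each pair mirrors across the alphabet (r↔i, o↔l, w↔d): positions sum to 25. Letters are reflected about the middle of the alphabet (position → 25−position): Atbash.
Applying it to shown: s↔h, h↔s, o↔l, w↔d, n↔m.

hsldm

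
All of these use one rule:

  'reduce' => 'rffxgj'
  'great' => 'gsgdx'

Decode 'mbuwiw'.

master

In reduce: r→r is +0, e→f is +1, d→f is +2, u→x is +3 — the shift increases by 1 each position. The shift increases by 1 at each position, starting from +0: 0, 1, 2, ….
Decoding mbuwiw: m−0=m, b−1=a, u−2=s, w−3=t, i−4=e, w−5=r.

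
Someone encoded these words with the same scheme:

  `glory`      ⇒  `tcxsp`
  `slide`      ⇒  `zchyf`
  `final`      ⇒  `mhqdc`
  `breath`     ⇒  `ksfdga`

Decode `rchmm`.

Each letter's alphabet position (a=0..z=25) is mapped through 7·x+3 mod 26 — an affine cipher.
Decoding rchmm: r(17)→15·(17−3)≡2=c; c(2)→15·(2−3)≡11=l; h(7)→15·(7−3)≡8=i; m(12)→15·(12−3)≡5=f; m(12)→15·(12−3)≡5=f (all mod 26).

cliff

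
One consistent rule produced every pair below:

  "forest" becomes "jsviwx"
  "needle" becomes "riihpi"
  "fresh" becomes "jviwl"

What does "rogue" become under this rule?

Compare letters: f→j is +4, o→s is +4, r→v is +4 — a constant shift. Every letter moves 4 places later in the alphabet, wrapping around z→a.
For rogue: r+4=v, o+4=s, g+4=k, u+4=y, e+4=i.

vskyi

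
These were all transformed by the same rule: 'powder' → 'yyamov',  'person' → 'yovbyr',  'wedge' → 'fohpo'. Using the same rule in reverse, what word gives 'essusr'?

violin

Shifts by position in powder: pos 0: p→y (+9), pos 1: o→y (+10), pos 2: w→a (+4), pos 3: d→m (+9), pos 4: e→o (+10), pos 5: r→v (+4) — repeating every 3. The shifts repeat in a cycle of length 3: positions 0,1,… shift by +9, +10, +4, then the pattern repeats.
Decoding essusr: e−9=v, s−10=i, s−4=o, u−9=l, s−10=i, r−4=n.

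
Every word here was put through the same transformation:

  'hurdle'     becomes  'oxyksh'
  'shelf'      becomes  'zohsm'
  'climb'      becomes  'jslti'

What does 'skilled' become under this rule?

The shift depends on letter class: consonant h→o is +7, but vowel u→x is +3. Vowels shift forward by 3 and consonants shift forward by 7.
On skilled: s(cons)+7=z, k(cons)+7=r, i(vowel)+3=l, l(cons)+7=s, l(cons)+7=s, e(vowel)+3=h, d(cons)+7=k.

zrlsshk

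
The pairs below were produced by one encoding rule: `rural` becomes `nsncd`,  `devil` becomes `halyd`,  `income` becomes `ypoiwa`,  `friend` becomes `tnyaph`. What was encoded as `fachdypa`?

headline

r(17)→n(13) and u(20)→s(18) fit y≡19x+2 (mod 26); the inverse of 19 mod 26 is 11. Each letter's alphabet position (a=0..z=25) is mapped through 19·x+2 mod 26 — an affine cipher.
Reversing it on fachdypa: f(5)→11·(5−2)≡7=h; a(0)→11·(0−2)≡4=e; c(2)→11·(2−2)≡0=a; h(7)→11·(7−2)≡3=d; d(3)→11·(3−2)≡11=l; y(24)→11·(24−2)≡8=i; p(15)→11·(15−2)≡13=n; a(0)→11·(0−2)≡4=e (all mod 26).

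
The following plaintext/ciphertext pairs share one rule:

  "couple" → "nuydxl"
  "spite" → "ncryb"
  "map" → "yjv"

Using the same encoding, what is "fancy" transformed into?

The output letters match the input read backwards, each shifted +9: couple reversed is elpuoc. Two steps: reverse the string, then apply a Caesar shift of +9.
Applying it to fancy: reverse → ycnaf; then shift: y+9=h, c+9=l, n+9=w, a+9=j, f+9=o.

hlwjo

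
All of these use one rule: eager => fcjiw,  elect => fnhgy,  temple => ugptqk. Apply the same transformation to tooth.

Letter i (0-indexed) is shifted by i+1, so successive shifts are 1, 2, 3, ….
On tooth: t+1=u, o+2=q, o+3=r, t+4=x, h+5=m.

uqrxm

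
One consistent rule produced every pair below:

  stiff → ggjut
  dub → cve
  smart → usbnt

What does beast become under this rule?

The output letters match the input read backwards, each shifted +1: stiff reversed is ffits. Read the word backwards and shift each letter +1.
Applying it to beast: reverse → tsaeb; then shift: t+1=u, s+1=t, a+1=b, e+1=f, b+1=c.

utbfc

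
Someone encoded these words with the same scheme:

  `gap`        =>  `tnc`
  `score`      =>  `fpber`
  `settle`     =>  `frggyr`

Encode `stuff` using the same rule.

It's a constant shift of +13 (ROT13).
For stuff: s+13=f, t+13=g, u+13=h, f+13=s, f+13=s.

fghss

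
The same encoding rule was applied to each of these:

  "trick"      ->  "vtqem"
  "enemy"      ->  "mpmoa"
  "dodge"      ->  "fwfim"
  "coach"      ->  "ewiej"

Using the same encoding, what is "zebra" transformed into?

The shift depends on letter class: consonant t→v is +2, but vowel i→q is +8. Vowels shift forward by 8 and consonants shift forward by 2.
For zebra: z(cons)+2=b, e(vowel)+8=m, b(cons)+2=d, r(cons)+2=t, a(vowel)+8=i.

bmdti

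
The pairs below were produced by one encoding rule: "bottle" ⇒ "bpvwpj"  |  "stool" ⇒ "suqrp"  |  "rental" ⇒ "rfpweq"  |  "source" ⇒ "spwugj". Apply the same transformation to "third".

In bottle: b→b is +0, o→p is +1, t→v is +2, t→w is +3 — the shift increases by 1 each position. The shift increases by 1 at each position, starting from +0: 0, 1, 2, ….
On third: t+0=t, h+1=i, i+2=k, r+3=u, d+4=h.

tikuh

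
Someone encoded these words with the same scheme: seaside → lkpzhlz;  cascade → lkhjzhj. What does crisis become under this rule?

The output letters match the input read backwards, each shifted +7: seaside reversed is edisaes. Two steps: reverse the string, then apply a Caesar shift of +7.
On crisis: reverse → sisirc; then shift: s+7=z, i+7=p, s+7=z, i+7=p, r+7=y, c+7=j.

zpzpyj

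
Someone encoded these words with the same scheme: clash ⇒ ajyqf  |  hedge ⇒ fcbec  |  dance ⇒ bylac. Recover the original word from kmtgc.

Compare letters: c→a is +24, l→j is +24, a→y is +24 — a constant shift. This is a Caesar cipher with shift 24.
Undoing it on kmtgc: k−24=m, m−24=o, t−24=v, g−24=i, c−24=e.

movie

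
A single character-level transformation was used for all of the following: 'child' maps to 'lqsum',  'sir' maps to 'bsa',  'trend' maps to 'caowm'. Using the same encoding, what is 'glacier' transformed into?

The shift depends on letter class: consonant c→l is +9, but vowel i→s is +10. Two shifts are in play — +10 for a/e/i/o/u, +9 for every other letter.
Applying it to glacier: g(cons)+9=p, l(cons)+9=u, a(vowel)+10=k, c(cons)+9=l, i(vowel)+10=s, e(vowel)+10=o, r(cons)+9=a.

puklsoa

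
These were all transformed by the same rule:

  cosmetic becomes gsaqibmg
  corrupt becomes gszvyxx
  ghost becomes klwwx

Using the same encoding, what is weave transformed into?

Shifts by position in cosmetic: pos 0: c→g (+4), pos 1: o→s (+4), pos 2: s→a (+8), pos 3: m→q (+4), pos 4: e→i (+4), pos 5: t→b (+8) — repeating every 3. A repeating key of period 3 is used — shifts +4, +4, +8 over and over.
Applying it to weave: w+4=a, e+4=i, a+8=i, v+4=z, e+4=i.

aiizi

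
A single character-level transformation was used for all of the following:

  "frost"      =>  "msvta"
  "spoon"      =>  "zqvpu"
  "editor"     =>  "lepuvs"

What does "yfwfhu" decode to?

repeat

Shifts by position in frost: pos 0: f→m (+7), pos 1: r→s (+1), pos 2: o→v (+7), pos 3: s→t (+1) — repeating every 2. The shifts repeat in a cycle of length 2: positions 0,1,… shift by +7, +1, then the pattern repeats.
Reversing it on yfwfhu: y−7=r, f−1=e, w−7=p, f−1=e, h−7=a, u−1=t.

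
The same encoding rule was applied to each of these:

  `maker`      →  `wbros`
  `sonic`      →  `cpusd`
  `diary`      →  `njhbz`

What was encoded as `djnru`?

tight

Shifts by position in maker: pos 0: m→w (+10), pos 1: a→b (+1), pos 2: k→r (+7), pos 3: e→o (+10), pos 4: r→s (+1) — repeating every 3. It's a Vigenère-style cipher with numeric key [10,1,7]: position i shifts by key[i mod 3].
Undoing it on djnru: d−10=t, j−1=i, n−7=g, r−10=h, u−1=t.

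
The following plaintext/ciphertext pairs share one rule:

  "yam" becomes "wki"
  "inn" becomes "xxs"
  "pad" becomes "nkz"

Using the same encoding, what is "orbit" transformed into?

dslby

The output letters match the input read backwards, each shifted +10: yam reversed is may. Two steps: reverse the string, then apply a Caesar shift of +10.
On orbit: reverse → tibro; then shift: t+10=d, i+10=s, b+10=l, r+10=b, o+10=y.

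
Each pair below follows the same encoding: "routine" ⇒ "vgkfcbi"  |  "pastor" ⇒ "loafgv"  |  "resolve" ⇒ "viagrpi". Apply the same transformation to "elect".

r(17)→v(21) and o(14)→g(6) fit y≡5x+14 (mod 26); the inverse of 5 mod 26 is 21. Treating letters as 0–25, the rule is x ↦ 5x + 14 (mod 26).
Applying it to elect: e(4)→5·4+14≡8=i; l(11)→5·11+14≡17=r; e(4)→5·4+14≡8=i; c(2)→5·2+14≡24=y; t(19)→5·19+14≡5=f (all mod 26).

iriyf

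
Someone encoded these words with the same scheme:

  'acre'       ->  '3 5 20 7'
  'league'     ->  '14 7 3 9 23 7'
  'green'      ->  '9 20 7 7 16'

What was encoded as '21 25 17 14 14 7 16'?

a is letter #1 and maps to 3: an offset of 2. Each letter is replaced by its alphabet position (a=1..z=26) + 2.
Reversing it on 21 25 17 14 14 7 16: 21→(21−2)÷1=19=s, 25→(25−2)÷1=23=w, 17→(17−2)÷1=15=o, 14→(14−2)÷1=12=l, 14→(14−2)÷1=12=l, 7→(7−2)÷1=5=e, 16→(16−2)÷1=14=n.

swollen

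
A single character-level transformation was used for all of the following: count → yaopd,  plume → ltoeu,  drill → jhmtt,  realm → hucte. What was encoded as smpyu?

Each letter's alphabet position (a=0..z=25) is mapped through 11·x+2 mod 26 — an affine cipher.
Decoding smpyu: s(18)→19·(18−2)≡18=s; m(12)→19·(12−2)≡8=i; p(15)→19·(15−2)≡13=n; y(24)→19·(24−2)≡2=c; u(20)→19·(20−2)≡4=e (all mod 26).

since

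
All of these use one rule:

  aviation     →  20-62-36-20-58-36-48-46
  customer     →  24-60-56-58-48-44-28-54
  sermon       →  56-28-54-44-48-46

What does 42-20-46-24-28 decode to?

a(#1)→20 and v(#22)→62: differences scale by 2, so n = 2·pos + 18. The formula is n = 2×(alphabet index, a=1) + 18.
Reversing it on 42-20-46-24-28: 42→(42−18)÷2=12=l, 20→(20−18)÷2=1=a, 46→(46−18)÷2=14=n, 24→(24−18)÷2=3=c, 28→(28−18)÷2=5=e.

lance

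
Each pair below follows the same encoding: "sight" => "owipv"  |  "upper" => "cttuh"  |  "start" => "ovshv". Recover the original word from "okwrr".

s(18)→o(14) and i(8)→w(22) fit y≡7x+18 (mod 26); the inverse of 7 mod 26 is 15. Treating letters as 0–25, the rule is x ↦ 7x + 18 (mod 26).
Reversing it on okwrr: o(14)→15·(14−18)≡18=s; k(10)→15·(10−18)≡10=k; w(22)→15·(22−18)≡8=i; r(17)→15·(17−18)≡11=l; r(17)→15·(17−18)≡11=l (all mod 26).

skill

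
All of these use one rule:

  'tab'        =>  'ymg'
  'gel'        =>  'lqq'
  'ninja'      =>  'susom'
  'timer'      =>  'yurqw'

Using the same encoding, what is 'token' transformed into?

Vowels shift forward by 12 and consonants shift forward by 5.
For token: t(cons)+5=y, o(vowel)+12=a, k(cons)+5=p, e(vowel)+12=q, n(cons)+5=s.

yapqs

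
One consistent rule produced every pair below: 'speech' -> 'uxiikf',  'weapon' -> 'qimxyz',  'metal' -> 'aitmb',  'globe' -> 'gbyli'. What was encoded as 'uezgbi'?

single

s(18)→u(20) and p(15)→x(23) fit y≡25x+12 (mod 26); the inverse of 25 mod 26 is 25. This is an affine cipher: with a=0,…,z=25, each position x becomes (25x+12) mod 26.
Reversing it on uezgbi: u(20)→25·(20−12)≡18=s; e(4)→25·(4−12)≡8=i; z(25)→25·(25−12)≡13=n; g(6)→25·(6−12)≡6=g; b(1)→25·(1−12)≡11=l; i(8)→25·(8−12)≡4=e (all mod 26).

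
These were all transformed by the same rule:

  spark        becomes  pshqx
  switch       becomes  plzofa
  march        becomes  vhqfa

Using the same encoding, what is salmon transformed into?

s(18)→p(15) and p(15)→s(18) fit y≡25x+7 (mod 26); the inverse of 25 mod 26 is 25. Treating letters as 0–25, the rule is x ↦ 25x + 7 (mod 26).
For salmon: s(18)→25·18+7≡15=p; a(0)→25·0+7≡7=h; l(11)→25·11+7≡22=w; m(12)→25·12+7≡21=v; o(14)→25·14+7≡19=t; n(13)→25·13+7≡20=u (all mod 26).

phwvtu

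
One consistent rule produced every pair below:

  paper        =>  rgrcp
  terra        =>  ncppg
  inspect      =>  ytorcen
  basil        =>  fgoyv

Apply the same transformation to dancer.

Treating letters as 0–25, the rule is x ↦ 25x + 6 (mod 26).
For dancer: d(3)→25·3+6≡3=d; a(0)→25·0+6≡6=g; n(13)→25·13+6≡19=t; c(2)→25·2+6≡4=e; e(4)→25·4+6≡2=c; r(17)→25·17+6≡15=p (all mod 26).

dgtecp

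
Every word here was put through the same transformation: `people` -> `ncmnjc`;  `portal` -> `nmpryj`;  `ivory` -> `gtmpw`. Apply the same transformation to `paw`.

Compare letters: p→n is +24, e→c is +24, o→m is +24 — a constant shift. It's a constant shift of +24 (ROT24).
For paw: p+24=n, a+24=y, w+24=u.

nyu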